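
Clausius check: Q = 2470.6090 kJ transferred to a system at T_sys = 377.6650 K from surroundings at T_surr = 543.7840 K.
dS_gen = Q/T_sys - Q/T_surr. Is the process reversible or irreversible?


dS_sys = 2470.6090/377.6650 = 6.5418 kJ/K
dS_surr = -2470.6090/543.7840 = -4.5434 kJ/K
dS_gen = 6.5418 - 4.5434 = 1.9984 kJ/K (irreversible)

dS_gen = 1.9984 kJ/K, irreversible


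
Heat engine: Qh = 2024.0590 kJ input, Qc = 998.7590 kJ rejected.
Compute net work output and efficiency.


W = 2024.0590 - 998.7590 = 1025.3000 kJ
eta = 1025.3000 / 2024.0590 = 0.5066 = 50.6556%

W = 1025.3000 kJ, eta = 50.6556%


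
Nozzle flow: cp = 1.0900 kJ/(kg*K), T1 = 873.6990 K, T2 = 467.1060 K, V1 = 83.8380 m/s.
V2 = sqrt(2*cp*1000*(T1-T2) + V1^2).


dT = 406.5930 K
2*cp*1000*dT = 886372.7400
V1^2 = 7028.8102
V2 = sqrt(893401.5502) = 945.1992 m/s

945.1992 m/s


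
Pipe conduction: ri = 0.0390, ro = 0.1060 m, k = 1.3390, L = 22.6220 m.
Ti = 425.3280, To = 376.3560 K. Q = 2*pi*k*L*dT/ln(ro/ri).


dT = 48.9720 K
ln(ro/ri) = 0.9999
Q = 2*pi*1.3390*22.6220*48.9720 / 0.9999 = 9321.6440 W

9321.6440 W


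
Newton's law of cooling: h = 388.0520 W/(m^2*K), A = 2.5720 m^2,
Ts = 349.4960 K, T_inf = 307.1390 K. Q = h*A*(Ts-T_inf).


dT = 42.3570 K
Q = 388.0520 * 2.5720 * 42.3570 = 42275.2401 W

42275.2401 W


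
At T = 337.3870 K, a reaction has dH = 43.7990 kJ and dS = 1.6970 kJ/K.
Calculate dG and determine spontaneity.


T*dS = 337.3870 * 1.6970 = 572.5457 kJ
dG = 43.7990 - 572.5457 = -528.7467 kJ (spontaneous)

dG = -528.7467 kJ, spontaneous


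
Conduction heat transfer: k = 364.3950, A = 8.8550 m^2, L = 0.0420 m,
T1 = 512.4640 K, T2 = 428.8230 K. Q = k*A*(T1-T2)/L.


dT = 83.6410 K
Q = 364.3950 * 8.8550 * 83.6410 / 0.0420 = 6425854.6961 W

6425854.6961 W


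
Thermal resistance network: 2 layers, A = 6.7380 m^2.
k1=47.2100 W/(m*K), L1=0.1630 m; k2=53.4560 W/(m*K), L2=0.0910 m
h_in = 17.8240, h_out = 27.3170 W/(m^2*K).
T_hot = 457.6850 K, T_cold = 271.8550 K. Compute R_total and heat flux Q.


R_conv_in = 1/(17.8240*6.7380) = 0.0083
R_1 = 0.1630/(47.2100*6.7380) = 0.0005
R_2 = 0.0910/(53.4560*6.7380) = 0.0003
R_conv_out = 1/(27.3170*6.7380) = 0.0054
R_total = 0.0145 K/W
Q = 185.8300 / 0.0145 = 12794.2073 W

R_total = 0.0145 K/W, Q = 12794.2073 W


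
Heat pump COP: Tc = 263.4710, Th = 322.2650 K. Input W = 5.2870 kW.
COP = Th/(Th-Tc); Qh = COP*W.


COP = 322.2650 / 58.7940 = 5.4813
Qh = 5.4813 * 5.2870 = 28.9794 kW

COP = 5.4813, Qh = 28.9794 kW


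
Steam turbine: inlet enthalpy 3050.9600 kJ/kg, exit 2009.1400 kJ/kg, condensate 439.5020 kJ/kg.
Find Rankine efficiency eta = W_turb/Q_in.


W = 1041.8200 kJ/kg
Q_in = 2611.4580 kJ/kg
eta = 0.3989 = 39.8942%

eta = 39.8942%


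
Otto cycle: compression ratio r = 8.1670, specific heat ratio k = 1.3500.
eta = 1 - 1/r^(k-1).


r^(k-1) = 2.0856
eta = 1 - 1/2.0856 = 0.5205 = 52.0512%

52.0512%


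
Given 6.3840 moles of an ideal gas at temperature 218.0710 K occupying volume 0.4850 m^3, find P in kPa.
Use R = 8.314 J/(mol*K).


P = nRT/V = 6.3840 * 8.314 * 218.0710 / 0.4850
= 11574.4620 / 0.4850 = 23864.8701 Pa = 23.8649 kPa

23.8649 kPa


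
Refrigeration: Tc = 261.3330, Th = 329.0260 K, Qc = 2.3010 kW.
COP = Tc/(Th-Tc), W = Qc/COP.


COP = 261.3330 / 67.6930 = 3.8606
W = 2.3010 / 3.8606 = 0.5960 kW

COP = 3.8606, W = 0.5960 kW


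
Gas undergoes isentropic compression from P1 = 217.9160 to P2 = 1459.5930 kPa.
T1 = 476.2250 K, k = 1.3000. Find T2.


(k-1)/k = 0.2308
(P2/P1)^exp = 1.5510
T2 = 476.2250 * 1.5510 = 738.6086 K

738.6086 K


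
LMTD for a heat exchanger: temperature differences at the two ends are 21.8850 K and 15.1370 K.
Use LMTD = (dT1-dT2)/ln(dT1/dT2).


dT1/dT2 = 1.4458
ln(dT1/dT2) = 0.3687
LMTD = 6.7480 / 0.3687 = 18.3042 K

18.3042 K


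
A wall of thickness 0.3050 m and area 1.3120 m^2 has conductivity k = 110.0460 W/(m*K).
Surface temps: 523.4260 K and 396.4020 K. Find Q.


dT = 127.0240 K
Q = 110.0460 * 1.3120 * 127.0240 / 0.3050 = 60130.3929 W

60130.3929 W


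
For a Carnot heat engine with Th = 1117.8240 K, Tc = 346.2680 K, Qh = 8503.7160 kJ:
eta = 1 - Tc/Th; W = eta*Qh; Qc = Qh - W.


eta = 1 - 346.2680/1117.8240 = 0.6902
W = 0.6902 * 8503.7160 = 5869.5225 kJ
Qc = 8503.7160 - 5869.5225 = 2634.1935 kJ

eta = 69.0230%, W = 5869.5225 kJ, Qc = 2634.1935 kJ


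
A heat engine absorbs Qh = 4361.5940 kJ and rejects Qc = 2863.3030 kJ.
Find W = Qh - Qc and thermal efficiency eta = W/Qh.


W = 4361.5940 - 2863.3030 = 1498.2910 kJ
eta = 1498.2910 / 4361.5940 = 0.3435 = 34.3519%

W = 1498.2910 kJ, eta = 34.3519%


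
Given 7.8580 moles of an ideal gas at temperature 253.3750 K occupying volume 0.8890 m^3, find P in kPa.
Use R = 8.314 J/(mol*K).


P = nRT/V = 7.8580 * 8.314 * 253.3750 / 0.8890
= 16553.3465 / 0.8890 = 18620.1873 Pa = 18.6202 kPa

18.6202 kPa


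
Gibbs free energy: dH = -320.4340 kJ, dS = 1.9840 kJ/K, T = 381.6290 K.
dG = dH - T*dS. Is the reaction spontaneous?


T*dS = 381.6290 * 1.9840 = 757.1519 kJ
dG = -320.4340 - 757.1519 = -1077.5859 kJ (spontaneous)

dG = -1077.5859 kJ, spontaneous


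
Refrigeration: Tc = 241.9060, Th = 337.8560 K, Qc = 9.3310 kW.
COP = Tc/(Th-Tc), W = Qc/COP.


COP = 241.9060 / 95.9500 = 2.5212
W = 9.3310 / 2.5212 = 3.7011 kW

COP = 2.5212, W = 3.7011 kW


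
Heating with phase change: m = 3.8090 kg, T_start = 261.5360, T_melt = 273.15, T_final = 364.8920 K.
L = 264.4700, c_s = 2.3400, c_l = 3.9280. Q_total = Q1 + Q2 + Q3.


Q1 (sensible, solid) = 3.8090 * 2.3400 * 11.6140 = 103.5163 kJ
Q2 (latent) = 3.8090 * 264.4700 = 1007.3662 kJ
Q3 (sensible, liquid) = 3.8090 * 3.9280 * 91.7420 = 1372.6211 kJ
Q_total = 2483.5036 kJ

2483.5036 kJ


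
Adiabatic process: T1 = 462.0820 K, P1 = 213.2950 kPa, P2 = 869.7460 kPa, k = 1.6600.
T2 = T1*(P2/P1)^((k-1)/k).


(k-1)/k = 0.3976
(P2/P1)^exp = 1.7486
T2 = 462.0820 * 1.7486 = 808.0028 K

808.0028 K


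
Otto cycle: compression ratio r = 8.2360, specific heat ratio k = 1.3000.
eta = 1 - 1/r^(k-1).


r^(k-1) = 1.8824
eta = 1 - 1/1.8824 = 0.4688 = 46.8767%

46.8767%


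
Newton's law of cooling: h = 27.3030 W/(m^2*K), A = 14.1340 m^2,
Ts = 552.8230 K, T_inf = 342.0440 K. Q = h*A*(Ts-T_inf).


dT = 210.7790 K
Q = 27.3030 * 14.1340 * 210.7790 = 81339.7430 W

81339.7430 W


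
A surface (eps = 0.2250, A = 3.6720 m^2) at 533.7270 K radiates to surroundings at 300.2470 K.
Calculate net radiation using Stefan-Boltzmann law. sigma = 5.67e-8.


T^4 = 8.1148e+10
Tsurr^4 = 8.1267e+09
Q = 0.2250 * 5.67e-8 * 3.6720 * 7.3021e+10 = 3420.7119 W

3420.7119 W


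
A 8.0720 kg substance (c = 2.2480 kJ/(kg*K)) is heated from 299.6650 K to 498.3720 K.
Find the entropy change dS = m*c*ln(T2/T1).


T2/T1 = 1.6631
ln(T2/T1) = 0.5087
dS = 8.0720 * 2.2480 * 0.5087 = 9.2305 kJ/K

9.2305 kJ/K


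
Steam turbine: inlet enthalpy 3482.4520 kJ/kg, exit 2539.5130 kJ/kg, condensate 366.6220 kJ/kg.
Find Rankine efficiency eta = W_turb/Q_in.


W = 942.9390 kJ/kg
Q_in = 3115.8300 kJ/kg
eta = 0.3026 = 30.2629%

eta = 30.2629%


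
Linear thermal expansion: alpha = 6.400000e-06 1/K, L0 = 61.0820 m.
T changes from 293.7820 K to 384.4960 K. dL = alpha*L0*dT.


dT = 90.7140 K
dL = 6.400000e-06 * 61.0820 * 90.7140 = 0.035462 m
L_final = 61.117462 m

dL = 0.035462 m


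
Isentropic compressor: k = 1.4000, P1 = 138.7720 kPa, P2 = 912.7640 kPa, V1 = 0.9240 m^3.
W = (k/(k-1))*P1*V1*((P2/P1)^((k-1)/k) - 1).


(k-1)/k = 0.2857
(P2/P1)^exp = 1.7129
W = 3.5000 * 138.7720 * 0.9240 * (1.7129 - 1) = 319.9387 kJ

319.9387 kJ


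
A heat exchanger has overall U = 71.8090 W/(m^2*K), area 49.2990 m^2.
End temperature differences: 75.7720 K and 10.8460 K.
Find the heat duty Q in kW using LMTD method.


LMTD = 33.3993 K
Q = 71.8090 * 49.2990 * 33.3993 = 118237.2879 W = 118.2373 kW

118.2373 kW


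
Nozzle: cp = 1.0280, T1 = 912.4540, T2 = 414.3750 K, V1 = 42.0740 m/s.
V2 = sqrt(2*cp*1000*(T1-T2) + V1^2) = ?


dT = 498.0790 K
2*cp*1000*dT = 1024050.4240
V1^2 = 1770.2215
V2 = sqrt(1025820.6455) = 1012.8280 m/s

1012.8280 m/s


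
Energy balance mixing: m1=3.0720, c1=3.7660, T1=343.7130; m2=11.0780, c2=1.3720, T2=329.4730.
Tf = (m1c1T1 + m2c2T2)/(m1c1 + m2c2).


num = 8984.1333
den = 26.7682
Tf = 335.6275 K

335.6275 K


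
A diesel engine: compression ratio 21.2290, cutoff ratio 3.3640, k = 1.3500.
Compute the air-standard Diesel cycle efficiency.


r^(k-1) = 2.9136
rc^k = 5.1435
eta = 0.5544 = 55.4388%

55.4388%


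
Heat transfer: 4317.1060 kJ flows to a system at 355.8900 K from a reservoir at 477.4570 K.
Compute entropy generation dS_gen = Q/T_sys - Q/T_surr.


dS_sys = 4317.1060/355.8900 = 12.1305 kJ/K
dS_surr = -4317.1060/477.4570 = -9.0419 kJ/K
dS_gen = 12.1305 - 9.0419 = 3.0886 kJ/K (irreversible)

dS_gen = 3.0886 kJ/K, irreversible


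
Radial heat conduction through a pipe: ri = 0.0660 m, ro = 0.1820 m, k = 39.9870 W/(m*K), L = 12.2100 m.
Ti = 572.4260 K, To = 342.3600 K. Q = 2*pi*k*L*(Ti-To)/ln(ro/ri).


dT = 230.0660 K
ln(ro/ri) = 1.0144
Q = 2*pi*39.9870*12.2100*230.0660 / 1.0144 = 695789.9163 W

695789.9163 W


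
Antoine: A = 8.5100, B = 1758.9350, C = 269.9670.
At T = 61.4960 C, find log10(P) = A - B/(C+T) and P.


C+T = 331.4630
B/(C+T) = 5.3066
log10(P) = 8.5100 - 5.3066 = 3.2034
P = 10^3.2034 = 1597.4224 mmHg

1597.4224 mmHg


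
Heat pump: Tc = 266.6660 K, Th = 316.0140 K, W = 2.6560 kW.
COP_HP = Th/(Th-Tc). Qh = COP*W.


COP = 316.0140 / 49.3480 = 6.4038
Qh = 6.4038 * 2.6560 = 17.0085 kW

COP = 6.4038, Qh = 17.0085 kW


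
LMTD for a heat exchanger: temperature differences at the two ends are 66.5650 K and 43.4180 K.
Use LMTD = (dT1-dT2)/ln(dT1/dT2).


dT1/dT2 = 1.5331
ln(dT1/dT2) = 0.4273
LMTD = 23.1470 / 0.4273 = 54.1698 K

54.1698 K


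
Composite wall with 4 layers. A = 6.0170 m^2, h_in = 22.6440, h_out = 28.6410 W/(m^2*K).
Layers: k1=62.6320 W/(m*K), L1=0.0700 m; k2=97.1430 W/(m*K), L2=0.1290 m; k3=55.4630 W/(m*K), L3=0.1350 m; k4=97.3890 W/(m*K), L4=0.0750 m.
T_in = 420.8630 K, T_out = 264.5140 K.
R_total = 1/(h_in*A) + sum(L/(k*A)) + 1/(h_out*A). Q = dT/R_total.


R_conv_in = 1/(22.6440*6.0170) = 0.0073
R_1 = 0.0700/(62.6320*6.0170) = 0.0002
R_2 = 0.1290/(97.1430*6.0170) = 0.0002
R_3 = 0.1350/(55.4630*6.0170) = 0.0004
R_4 = 0.0750/(97.3890*6.0170) = 0.0001
R_conv_out = 1/(28.6410*6.0170) = 0.0058
R_total = 0.0141 K/W
Q = 156.3490 / 0.0141 = 11103.3924 W

R_total = 0.0141 K/W, Q = 11103.3924 W


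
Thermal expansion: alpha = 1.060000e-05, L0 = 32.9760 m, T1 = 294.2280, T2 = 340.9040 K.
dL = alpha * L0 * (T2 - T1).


dT = 46.6760 K
dL = 1.060000e-05 * 32.9760 * 46.6760 = 0.016315 m
L_final = 32.992315 m

dL = 0.016315 m


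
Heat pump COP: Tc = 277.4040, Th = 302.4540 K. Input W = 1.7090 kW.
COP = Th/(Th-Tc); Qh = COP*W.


COP = 302.4540 / 25.0500 = 12.0740
Qh = 12.0740 * 1.7090 = 20.6345 kW

COP = 12.0740, Qh = 20.6345 kW


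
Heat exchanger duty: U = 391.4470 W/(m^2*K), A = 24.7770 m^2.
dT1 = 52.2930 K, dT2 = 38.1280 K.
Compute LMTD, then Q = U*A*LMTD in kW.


LMTD = 44.8382 K
Q = 391.4470 * 24.7770 * 44.8382 = 434880.5138 W = 434.8805 kW

434.8805 kW


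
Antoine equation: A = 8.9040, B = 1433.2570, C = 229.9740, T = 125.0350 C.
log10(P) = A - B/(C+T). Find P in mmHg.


C+T = 355.0090
B/(C+T) = 4.0372
log10(P) = 8.9040 - 4.0372 = 4.8668
P = 10^4.8668 = 73579.8148 mmHg

73579.8148 mmHg


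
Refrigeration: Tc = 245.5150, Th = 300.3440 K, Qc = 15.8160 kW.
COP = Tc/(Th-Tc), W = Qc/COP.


COP = 245.5150 / 54.8290 = 4.4778
W = 15.8160 / 4.4778 = 3.5321 kW

COP = 4.4778, W = 3.5321 kW


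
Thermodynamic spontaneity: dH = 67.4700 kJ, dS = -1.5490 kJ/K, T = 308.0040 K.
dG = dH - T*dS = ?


T*dS = 308.0040 * -1.5490 = -477.0982 kJ
dG = 67.4700 + 477.0982 = 544.5682 kJ (non-spontaneous)

dG = 544.5682 kJ, non-spontaneous


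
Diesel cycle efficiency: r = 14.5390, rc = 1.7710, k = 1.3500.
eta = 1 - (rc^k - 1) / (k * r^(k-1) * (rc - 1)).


r^(k-1) = 2.5520
rc^k = 2.1632
eta = 0.5621 = 56.2099%

56.2099%


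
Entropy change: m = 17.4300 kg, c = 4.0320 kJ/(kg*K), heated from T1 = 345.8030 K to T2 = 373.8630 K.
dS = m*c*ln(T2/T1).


T2/T1 = 1.0811
ln(T2/T1) = 0.0780
dS = 17.4300 * 4.0320 * 0.0780 = 5.4831 kJ/K

5.4831 kJ/K


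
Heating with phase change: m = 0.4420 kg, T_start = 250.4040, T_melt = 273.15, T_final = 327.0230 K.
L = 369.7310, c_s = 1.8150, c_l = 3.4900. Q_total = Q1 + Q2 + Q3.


Q1 (sensible, solid) = 0.4420 * 1.8150 * 22.7460 = 18.2475 kJ
Q2 (latent) = 0.4420 * 369.7310 = 163.4211 kJ
Q3 (sensible, liquid) = 0.4420 * 3.4900 * 53.8730 = 83.1034 kJ
Q_total = 264.7720 kJ

264.7720 kJ


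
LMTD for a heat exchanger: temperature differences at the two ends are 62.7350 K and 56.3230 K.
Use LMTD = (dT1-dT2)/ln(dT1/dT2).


dT1/dT2 = 1.1138
ln(dT1/dT2) = 0.1078
LMTD = 6.4120 / 0.1078 = 59.4714 K

59.4714 K


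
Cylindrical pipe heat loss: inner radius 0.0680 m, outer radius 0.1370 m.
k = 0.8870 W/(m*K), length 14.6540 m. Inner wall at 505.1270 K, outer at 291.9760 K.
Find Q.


dT = 213.1510 K
ln(ro/ri) = 0.7005
Q = 2*pi*0.8870*14.6540*213.1510 / 0.7005 = 24851.6663 W

24851.6663 W


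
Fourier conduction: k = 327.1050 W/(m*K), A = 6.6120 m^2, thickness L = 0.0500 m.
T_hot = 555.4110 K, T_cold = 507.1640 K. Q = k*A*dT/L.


dT = 48.2470 K
Q = 327.1050 * 6.6120 * 48.2470 / 0.0500 = 2086989.8518 W

2086989.8518 W


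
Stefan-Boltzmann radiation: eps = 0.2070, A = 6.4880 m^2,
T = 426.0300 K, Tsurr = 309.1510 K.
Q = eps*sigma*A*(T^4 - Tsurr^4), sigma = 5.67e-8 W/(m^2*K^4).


T^4 = 3.2943e+10
Tsurr^4 = 9.1345e+09
Q = 0.2070 * 5.67e-8 * 6.4880 * 2.3808e+10 = 1812.9831 W

1812.9831 W


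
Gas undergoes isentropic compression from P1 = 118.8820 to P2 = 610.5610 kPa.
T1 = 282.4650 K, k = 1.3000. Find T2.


(k-1)/k = 0.2308
(P2/P1)^exp = 1.4588
T2 = 282.4650 * 1.4588 = 412.0522 K

412.0522 K


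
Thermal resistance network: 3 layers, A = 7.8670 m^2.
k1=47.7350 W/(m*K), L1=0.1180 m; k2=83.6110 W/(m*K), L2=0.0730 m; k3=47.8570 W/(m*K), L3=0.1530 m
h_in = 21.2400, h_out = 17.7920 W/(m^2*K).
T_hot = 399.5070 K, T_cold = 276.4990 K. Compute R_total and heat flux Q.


R_conv_in = 1/(21.2400*7.8670) = 0.0060
R_1 = 0.1180/(47.7350*7.8670) = 0.0003
R_2 = 0.0730/(83.6110*7.8670) = 0.0001
R_3 = 0.1530/(47.8570*7.8670) = 0.0004
R_conv_out = 1/(17.7920*7.8670) = 0.0071
R_total = 0.0140 K/W
Q = 123.0080 / 0.0140 = 8811.0769 W

R_total = 0.0140 K/W, Q = 8811.0769 W


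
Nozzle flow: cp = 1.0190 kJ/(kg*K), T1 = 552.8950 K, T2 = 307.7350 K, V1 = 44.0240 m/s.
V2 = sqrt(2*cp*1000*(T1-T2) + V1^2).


dT = 245.1600 K
2*cp*1000*dT = 499636.0800
V1^2 = 1938.1126
V2 = sqrt(501574.1926) = 708.2190 m/s

708.2190 m/s


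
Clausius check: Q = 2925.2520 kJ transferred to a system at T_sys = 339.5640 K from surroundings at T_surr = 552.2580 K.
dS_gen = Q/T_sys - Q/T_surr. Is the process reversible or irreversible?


dS_sys = 2925.2520/339.5640 = 8.6147 kJ/K
dS_surr = -2925.2520/552.2580 = -5.2969 kJ/K
dS_gen = 8.6147 - 5.2969 = 3.3178 kJ/K (irreversible)

dS_gen = 3.3178 kJ/K, irreversible


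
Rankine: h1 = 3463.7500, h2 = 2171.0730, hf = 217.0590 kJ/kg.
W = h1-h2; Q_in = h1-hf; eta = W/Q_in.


W = 1292.6770 kJ/kg
Q_in = 3246.6910 kJ/kg
eta = 0.3982 = 39.8152%

eta = 39.8152%


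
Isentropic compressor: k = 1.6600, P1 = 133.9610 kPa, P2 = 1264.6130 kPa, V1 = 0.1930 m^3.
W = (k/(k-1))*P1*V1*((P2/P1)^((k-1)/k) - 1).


(k-1)/k = 0.3976
(P2/P1)^exp = 2.4414
W = 2.5152 * 133.9610 * 0.1930 * (2.4414 - 1) = 93.7325 kJ

93.7325 kJ


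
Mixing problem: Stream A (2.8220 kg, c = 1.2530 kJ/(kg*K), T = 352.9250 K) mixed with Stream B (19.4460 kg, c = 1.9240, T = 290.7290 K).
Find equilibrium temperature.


num = 12125.2958
den = 40.9501
Tf = 296.0995 K

296.0995 K


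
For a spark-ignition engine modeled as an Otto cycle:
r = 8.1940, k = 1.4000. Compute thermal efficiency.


r^(k-1) = 2.3195
eta = 1 - 1/2.3195 = 0.5689 = 56.8877%

56.8877%


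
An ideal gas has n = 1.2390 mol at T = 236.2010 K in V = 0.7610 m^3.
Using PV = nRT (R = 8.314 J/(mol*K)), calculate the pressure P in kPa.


P = nRT/V = 1.2390 * 8.314 * 236.2010 / 0.7610
= 2433.1174 / 0.7610 = 3197.2633 Pa = 3.1973 kPa

3.1973 kPa


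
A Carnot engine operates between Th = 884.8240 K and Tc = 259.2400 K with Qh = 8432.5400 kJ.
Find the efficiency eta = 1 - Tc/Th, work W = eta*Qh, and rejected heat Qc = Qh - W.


eta = 1 - 259.2400/884.8240 = 0.7070
W = 0.7070 * 8432.5400 = 5961.9338 kJ
Qc = 8432.5400 - 5961.9338 = 2470.6062 kJ

eta = 70.7015%, W = 5961.9338 kJ, Qc = 2470.6062 kJ


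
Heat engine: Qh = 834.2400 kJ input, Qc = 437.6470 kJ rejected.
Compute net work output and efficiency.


W = 834.2400 - 437.6470 = 396.5930 kJ
eta = 396.5930 / 834.2400 = 0.4754 = 47.5394%

W = 396.5930 kJ, eta = 47.5394%


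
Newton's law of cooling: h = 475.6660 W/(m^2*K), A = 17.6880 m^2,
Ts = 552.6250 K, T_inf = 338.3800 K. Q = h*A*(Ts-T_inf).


dT = 214.2450 K
Q = 475.6660 * 17.6880 * 214.2450 = 1802567.4917 W

1802567.4917 W


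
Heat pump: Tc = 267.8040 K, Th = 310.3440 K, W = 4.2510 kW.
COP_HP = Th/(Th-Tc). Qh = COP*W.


COP = 310.3440 / 42.5400 = 7.2953
Qh = 7.2953 * 4.2510 = 31.0125 kW

COP = 7.2953, Qh = 31.0125 kW


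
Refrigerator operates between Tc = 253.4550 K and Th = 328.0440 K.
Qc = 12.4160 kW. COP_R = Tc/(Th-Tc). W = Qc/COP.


COP = 253.4550 / 74.5890 = 3.3980
W = 12.4160 / 3.3980 = 3.6539 kW

COP = 3.3980, W = 3.6539 kW


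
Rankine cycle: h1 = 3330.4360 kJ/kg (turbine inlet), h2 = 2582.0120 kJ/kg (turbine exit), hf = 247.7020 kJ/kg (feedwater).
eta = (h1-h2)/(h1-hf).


W = 748.4240 kJ/kg
Q_in = 3082.7340 kJ/kg
eta = 0.2428 = 24.2779%

eta = 24.2779%


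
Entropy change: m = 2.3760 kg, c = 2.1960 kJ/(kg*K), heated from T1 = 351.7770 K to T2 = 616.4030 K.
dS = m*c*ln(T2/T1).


T2/T1 = 1.7523
ln(T2/T1) = 0.5609
dS = 2.3760 * 2.1960 * 0.5609 = 2.9266 kJ/K

2.9266 kJ/K


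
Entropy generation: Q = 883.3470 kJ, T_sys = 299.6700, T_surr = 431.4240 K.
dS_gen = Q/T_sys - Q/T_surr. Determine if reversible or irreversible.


dS_sys = 883.3470/299.6700 = 2.9477 kJ/K
dS_surr = -883.3470/431.4240 = -2.0475 kJ/K
dS_gen = 2.9477 - 2.0475 = 0.9002 kJ/K (irreversible)

dS_gen = 0.9002 kJ/K, irreversible


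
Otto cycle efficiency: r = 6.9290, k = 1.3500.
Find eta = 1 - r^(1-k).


r^(k-1) = 1.9690
eta = 1 - 1/1.9690 = 0.4921 = 49.2115%

49.2115%


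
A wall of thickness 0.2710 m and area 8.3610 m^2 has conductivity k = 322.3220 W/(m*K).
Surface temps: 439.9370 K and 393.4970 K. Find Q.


dT = 46.4400 K
Q = 322.3220 * 8.3610 * 46.4400 / 0.2710 = 461818.2517 W

461818.2517 W


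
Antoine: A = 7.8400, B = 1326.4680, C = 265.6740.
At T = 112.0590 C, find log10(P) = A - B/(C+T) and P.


C+T = 377.7330
B/(C+T) = 3.5117
log10(P) = 7.8400 - 3.5117 = 4.3283
P = 10^4.3283 = 21298.3001 mmHg

21298.3001 mmHg


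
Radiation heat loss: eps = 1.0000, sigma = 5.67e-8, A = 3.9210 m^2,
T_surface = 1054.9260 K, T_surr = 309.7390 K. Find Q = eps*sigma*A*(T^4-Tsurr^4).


T^4 = 1.2385e+12
Tsurr^4 = 9.2041e+09
Q = 1.0000 * 5.67e-8 * 3.9210 * 1.2293e+12 = 273292.8259 W

273292.8259 W


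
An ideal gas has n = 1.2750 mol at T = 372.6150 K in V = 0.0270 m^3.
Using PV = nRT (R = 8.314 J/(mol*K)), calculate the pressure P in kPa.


P = nRT/V = 1.2750 * 8.314 * 372.6150 / 0.0270
= 3949.8494 / 0.0270 = 146290.7191 Pa = 146.2907 kPa

146.2907 kPa


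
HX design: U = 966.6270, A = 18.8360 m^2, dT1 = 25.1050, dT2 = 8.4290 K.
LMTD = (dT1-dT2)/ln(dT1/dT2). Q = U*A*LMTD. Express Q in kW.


LMTD = 15.2796 K
Q = 966.6270 * 18.8360 * 15.2796 = 278201.8170 W = 278.2018 kW

278.2018 kW


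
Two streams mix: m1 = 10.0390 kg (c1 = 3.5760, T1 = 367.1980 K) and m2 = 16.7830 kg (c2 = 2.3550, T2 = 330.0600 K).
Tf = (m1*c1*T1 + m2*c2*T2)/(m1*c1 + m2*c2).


num = 26227.4913
den = 75.4234
Tf = 347.7367 K

347.7367 K


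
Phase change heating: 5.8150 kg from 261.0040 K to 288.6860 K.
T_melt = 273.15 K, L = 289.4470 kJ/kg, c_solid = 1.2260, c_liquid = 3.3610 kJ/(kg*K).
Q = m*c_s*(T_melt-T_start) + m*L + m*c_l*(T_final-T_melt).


Q1 (sensible, solid) = 5.8150 * 1.2260 * 12.1460 = 86.5911 kJ
Q2 (latent) = 5.8150 * 289.4470 = 1683.1343 kJ
Q3 (sensible, liquid) = 5.8150 * 3.3610 * 15.5360 = 303.6389 kJ
Q_total = 2073.3644 kJ

2073.3644 kJ


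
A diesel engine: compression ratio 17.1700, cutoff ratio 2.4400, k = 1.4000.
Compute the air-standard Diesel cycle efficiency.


r^(k-1) = 3.1182
rc^k = 3.4861
eta = 0.6045 = 60.4517%

60.4517%


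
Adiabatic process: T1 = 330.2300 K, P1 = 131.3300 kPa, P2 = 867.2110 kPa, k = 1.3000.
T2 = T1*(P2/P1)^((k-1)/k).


(k-1)/k = 0.2308
(P2/P1)^exp = 1.5459
T2 = 330.2300 * 1.5459 = 510.4957 K

510.4957 K


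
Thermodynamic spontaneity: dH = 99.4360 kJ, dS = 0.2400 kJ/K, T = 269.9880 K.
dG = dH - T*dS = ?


T*dS = 269.9880 * 0.2400 = 64.7971 kJ
dG = 99.4360 - 64.7971 = 34.6389 kJ (non-spontaneous)

dG = 34.6389 kJ, non-spontaneous


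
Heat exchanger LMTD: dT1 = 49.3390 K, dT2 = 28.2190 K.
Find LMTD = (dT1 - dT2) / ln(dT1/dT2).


dT1/dT2 = 1.7484
ln(dT1/dT2) = 0.5587
LMTD = 21.1200 / 0.5587 = 37.8007 K

37.8007 K


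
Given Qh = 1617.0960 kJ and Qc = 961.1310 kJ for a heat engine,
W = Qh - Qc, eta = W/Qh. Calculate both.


W = 1617.0960 - 961.1310 = 655.9650 kJ
eta = 655.9650 / 1617.0960 = 0.4056 = 40.5644%

W = 655.9650 kJ, eta = 40.5644%


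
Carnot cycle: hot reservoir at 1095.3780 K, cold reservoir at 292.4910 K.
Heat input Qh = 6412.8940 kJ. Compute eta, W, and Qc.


eta = 1 - 292.4910/1095.3780 = 0.7330
W = 0.7330 * 6412.8940 = 4700.5045 kJ
Qc = 6412.8940 - 4700.5045 = 1712.3895 kJ

eta = 73.2977%, W = 4700.5045 kJ, Qc = 1712.3895 kJ


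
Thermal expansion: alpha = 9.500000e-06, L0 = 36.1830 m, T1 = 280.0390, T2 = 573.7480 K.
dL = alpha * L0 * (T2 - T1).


dT = 293.7090 K
dL = 9.500000e-06 * 36.1830 * 293.7090 = 0.100959 m
L_final = 36.283959 m

dL = 0.100959 m


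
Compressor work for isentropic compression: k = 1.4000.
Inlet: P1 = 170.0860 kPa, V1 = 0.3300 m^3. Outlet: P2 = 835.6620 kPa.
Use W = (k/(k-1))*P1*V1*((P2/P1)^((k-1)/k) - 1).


(k-1)/k = 0.2857
(P2/P1)^exp = 1.5759
W = 3.5000 * 170.0860 * 0.3300 * (1.5759 - 1) = 113.1376 kJ

113.1376 kJ


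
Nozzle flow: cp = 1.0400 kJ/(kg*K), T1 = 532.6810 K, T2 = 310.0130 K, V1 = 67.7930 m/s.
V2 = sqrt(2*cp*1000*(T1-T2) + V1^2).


dT = 222.6680 K
2*cp*1000*dT = 463149.4400
V1^2 = 4595.8908
V2 = sqrt(467745.3308) = 683.9191 m/s

683.9191 m/s


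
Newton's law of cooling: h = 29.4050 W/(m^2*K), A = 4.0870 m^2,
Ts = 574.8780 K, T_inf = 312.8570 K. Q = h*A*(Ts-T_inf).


dT = 262.0210 K
Q = 29.4050 * 4.0870 * 262.0210 = 31489.2213 W

31489.2213 W


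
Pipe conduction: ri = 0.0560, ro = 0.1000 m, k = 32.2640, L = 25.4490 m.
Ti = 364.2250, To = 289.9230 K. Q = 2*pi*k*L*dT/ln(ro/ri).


dT = 74.3020 K
ln(ro/ri) = 0.5798
Q = 2*pi*32.2640*25.4490*74.3020 / 0.5798 = 661115.3463 W

661115.3463 W


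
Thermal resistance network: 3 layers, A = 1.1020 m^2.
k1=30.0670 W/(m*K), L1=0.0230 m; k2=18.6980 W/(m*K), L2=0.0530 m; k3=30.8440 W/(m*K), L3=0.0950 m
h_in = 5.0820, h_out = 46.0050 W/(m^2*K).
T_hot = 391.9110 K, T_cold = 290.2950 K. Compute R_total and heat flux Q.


R_conv_in = 1/(5.0820*1.1020) = 0.1786
R_1 = 0.0230/(30.0670*1.1020) = 0.0007
R_2 = 0.0530/(18.6980*1.1020) = 0.0026
R_3 = 0.0950/(30.8440*1.1020) = 0.0028
R_conv_out = 1/(46.0050*1.1020) = 0.0197
R_total = 0.2043 K/W
Q = 101.6160 / 0.2043 = 497.2744 W

R_total = 0.2043 K/W, Q = 497.2744 W


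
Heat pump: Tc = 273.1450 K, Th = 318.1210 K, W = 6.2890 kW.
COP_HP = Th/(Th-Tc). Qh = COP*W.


COP = 318.1210 / 44.9760 = 7.0731
Qh = 7.0731 * 6.2890 = 44.4829 kW

COP = 7.0731, Qh = 44.4829 kW


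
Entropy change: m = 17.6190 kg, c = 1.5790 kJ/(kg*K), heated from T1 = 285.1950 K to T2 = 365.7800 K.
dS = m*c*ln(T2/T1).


T2/T1 = 1.2826
ln(T2/T1) = 0.2489
dS = 17.6190 * 1.5790 * 0.2489 = 6.9234 kJ/K

6.9234 kJ/K


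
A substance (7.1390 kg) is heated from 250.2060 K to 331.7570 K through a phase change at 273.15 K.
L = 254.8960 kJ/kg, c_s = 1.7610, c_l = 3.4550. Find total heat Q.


Q1 (sensible, solid) = 7.1390 * 1.7610 * 22.9440 = 288.4469 kJ
Q2 (latent) = 7.1390 * 254.8960 = 1819.7025 kJ
Q3 (sensible, liquid) = 7.1390 * 3.4550 * 58.6070 = 1445.5560 kJ
Q_total = 3553.7055 kJ

3553.7055 kJ


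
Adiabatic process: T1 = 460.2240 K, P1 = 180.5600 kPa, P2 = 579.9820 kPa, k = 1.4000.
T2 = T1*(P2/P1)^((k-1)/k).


(k-1)/k = 0.2857
(P2/P1)^exp = 1.3957
T2 = 460.2240 * 1.3957 = 642.3434 K

642.3434 K


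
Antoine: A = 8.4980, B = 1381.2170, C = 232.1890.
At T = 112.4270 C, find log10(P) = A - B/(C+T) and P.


C+T = 344.6160
B/(C+T) = 4.0080
log10(P) = 8.4980 - 4.0080 = 4.4900
P = 10^4.4900 = 30903.7654 mmHg

30903.7654 mmHg


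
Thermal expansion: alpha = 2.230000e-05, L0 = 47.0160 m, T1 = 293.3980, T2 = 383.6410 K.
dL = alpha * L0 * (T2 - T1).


dT = 90.2430 K
dL = 2.230000e-05 * 47.0160 * 90.2430 = 0.094616 m
L_final = 47.110616 m

dL = 0.094616 m


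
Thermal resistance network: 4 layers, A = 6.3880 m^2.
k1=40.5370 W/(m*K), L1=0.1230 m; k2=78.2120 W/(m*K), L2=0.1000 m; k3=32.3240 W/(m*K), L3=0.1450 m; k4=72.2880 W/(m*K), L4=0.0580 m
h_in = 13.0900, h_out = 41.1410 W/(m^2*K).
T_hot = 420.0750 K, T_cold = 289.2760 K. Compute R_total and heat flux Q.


R_conv_in = 1/(13.0900*6.3880) = 0.0120
R_1 = 0.1230/(40.5370*6.3880) = 0.0005
R_2 = 0.1000/(78.2120*6.3880) = 0.0002
R_3 = 0.1450/(32.3240*6.3880) = 0.0007
R_4 = 0.0580/(72.2880*6.3880) = 0.0001
R_conv_out = 1/(41.1410*6.3880) = 0.0038
R_total = 0.0173 K/W
Q = 130.7990 / 0.0173 = 7575.0669 W

R_total = 0.0173 K/W, Q = 7575.0669 W


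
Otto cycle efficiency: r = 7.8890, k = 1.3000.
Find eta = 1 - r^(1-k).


r^(k-1) = 1.8583
eta = 1 - 1/1.8583 = 0.4619 = 46.1862%

46.1862%


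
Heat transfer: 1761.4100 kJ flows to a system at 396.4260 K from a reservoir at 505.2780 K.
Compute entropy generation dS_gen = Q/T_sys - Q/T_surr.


dS_sys = 1761.4100/396.4260 = 4.4432 kJ/K
dS_surr = -1761.4100/505.2780 = -3.4860 kJ/K
dS_gen = 4.4432 - 3.4860 = 0.9572 kJ/K (irreversible)

dS_gen = 0.9572 kJ/K, irreversible


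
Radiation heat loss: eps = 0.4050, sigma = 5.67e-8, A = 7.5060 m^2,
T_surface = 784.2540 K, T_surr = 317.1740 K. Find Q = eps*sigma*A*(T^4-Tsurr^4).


T^4 = 3.7829e+11
Tsurr^4 = 1.0120e+10
Q = 0.4050 * 5.67e-8 * 7.5060 * 3.6817e+11 = 63459.5425 W

63459.5425 W


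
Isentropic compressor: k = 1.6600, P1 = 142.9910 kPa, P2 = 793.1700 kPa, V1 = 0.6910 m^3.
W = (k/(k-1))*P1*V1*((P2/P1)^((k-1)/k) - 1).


(k-1)/k = 0.3976
(P2/P1)^exp = 1.9762
W = 2.5152 * 142.9910 * 0.6910 * (1.9762 - 1) = 242.5985 kJ

242.5985 kJ


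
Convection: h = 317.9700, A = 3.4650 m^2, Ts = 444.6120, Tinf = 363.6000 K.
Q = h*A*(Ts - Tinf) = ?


dT = 81.0120 K
Q = 317.9700 * 3.4650 * 81.0120 = 89256.2712 W

89256.2712 W


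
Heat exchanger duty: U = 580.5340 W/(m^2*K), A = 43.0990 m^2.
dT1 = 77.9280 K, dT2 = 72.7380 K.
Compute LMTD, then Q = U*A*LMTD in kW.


LMTD = 75.3032 K
Q = 580.5340 * 43.0990 * 75.3032 = 1884118.6573 W = 1884.1187 kW

1884.1187 kW


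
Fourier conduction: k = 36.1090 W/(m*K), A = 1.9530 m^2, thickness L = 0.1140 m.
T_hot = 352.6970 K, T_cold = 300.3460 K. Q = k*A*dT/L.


dT = 52.3510 K
Q = 36.1090 * 1.9530 * 52.3510 / 0.1140 = 32384.5476 W

32384.5476 W


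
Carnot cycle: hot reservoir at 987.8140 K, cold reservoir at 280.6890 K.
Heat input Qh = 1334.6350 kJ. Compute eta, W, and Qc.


eta = 1 - 280.6890/987.8140 = 0.7158
W = 0.7158 * 1334.6350 = 955.3962 kJ
Qc = 1334.6350 - 955.3962 = 379.2388 kJ

eta = 71.5848%, W = 955.3962 kJ, Qc = 379.2388 kJ


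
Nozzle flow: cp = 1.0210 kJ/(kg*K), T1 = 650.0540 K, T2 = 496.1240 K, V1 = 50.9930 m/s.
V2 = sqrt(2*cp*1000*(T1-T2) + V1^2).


dT = 153.9300 K
2*cp*1000*dT = 314325.0600
V1^2 = 2600.2860
V2 = sqrt(316925.3460) = 562.9612 m/s

562.9612 m/s


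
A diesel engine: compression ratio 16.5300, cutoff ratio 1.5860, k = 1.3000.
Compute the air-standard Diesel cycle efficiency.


r^(k-1) = 2.3200
rc^k = 1.8214
eta = 0.5353 = 53.5263%

53.5263%


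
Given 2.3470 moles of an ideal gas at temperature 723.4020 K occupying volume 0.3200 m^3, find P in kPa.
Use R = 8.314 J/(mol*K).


P = nRT/V = 2.3470 * 8.314 * 723.4020 / 0.3200
= 14115.7128 / 0.3200 = 44111.6026 Pa = 44.1116 kPa

44.1116 kPa


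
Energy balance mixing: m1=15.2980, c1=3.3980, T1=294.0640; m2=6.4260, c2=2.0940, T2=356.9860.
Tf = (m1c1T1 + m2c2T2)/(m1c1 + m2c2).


num = 20089.8318
den = 65.4386
Tf = 307.0025 K

307.0025 K


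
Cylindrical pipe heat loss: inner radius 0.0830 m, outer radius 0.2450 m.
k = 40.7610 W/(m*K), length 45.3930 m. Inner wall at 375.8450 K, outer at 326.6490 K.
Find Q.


dT = 49.1960 K
ln(ro/ri) = 1.0824
Q = 2*pi*40.7610*45.3930*49.1960 / 1.0824 = 528382.6285 W

528382.6285 W


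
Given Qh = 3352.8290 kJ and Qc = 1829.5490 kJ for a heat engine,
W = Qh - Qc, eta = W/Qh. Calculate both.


W = 3352.8290 - 1829.5490 = 1523.2800 kJ
eta = 1523.2800 / 3352.8290 = 0.4543 = 45.4327%

W = 1523.2800 kJ, eta = 45.4327%


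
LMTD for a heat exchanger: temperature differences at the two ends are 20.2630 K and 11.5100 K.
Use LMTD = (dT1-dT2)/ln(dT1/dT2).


dT1/dT2 = 1.7605
ln(dT1/dT2) = 0.5656
LMTD = 8.7530 / 0.5656 = 15.4761 K

15.4761 K


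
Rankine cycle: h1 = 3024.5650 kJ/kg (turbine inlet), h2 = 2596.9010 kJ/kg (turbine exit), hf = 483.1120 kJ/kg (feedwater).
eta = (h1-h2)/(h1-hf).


W = 427.6640 kJ/kg
Q_in = 2541.4530 kJ/kg
eta = 0.1683 = 16.8275%

eta = 16.8275%


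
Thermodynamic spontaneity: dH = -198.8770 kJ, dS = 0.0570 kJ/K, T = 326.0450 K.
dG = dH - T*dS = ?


T*dS = 326.0450 * 0.0570 = 18.5846 kJ
dG = -198.8770 - 18.5846 = -217.4616 kJ (spontaneous)

dG = -217.4616 kJ, spontaneous


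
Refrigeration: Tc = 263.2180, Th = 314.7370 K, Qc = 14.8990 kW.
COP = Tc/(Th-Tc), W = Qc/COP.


COP = 263.2180 / 51.5190 = 5.1091
W = 14.8990 / 5.1091 = 2.9161 kW

COP = 5.1091, W = 2.9161 kW


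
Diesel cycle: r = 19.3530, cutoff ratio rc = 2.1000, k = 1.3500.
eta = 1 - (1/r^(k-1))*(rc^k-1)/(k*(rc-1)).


r^(k-1) = 2.8207
rc^k = 2.7227
eta = 0.5887 = 58.8741%

58.8741%


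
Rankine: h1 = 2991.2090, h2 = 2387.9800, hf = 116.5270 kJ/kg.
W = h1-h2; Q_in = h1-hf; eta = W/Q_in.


W = 603.2290 kJ/kg
Q_in = 2874.6820 kJ/kg
eta = 0.2098 = 20.9842%

eta = 20.9842%


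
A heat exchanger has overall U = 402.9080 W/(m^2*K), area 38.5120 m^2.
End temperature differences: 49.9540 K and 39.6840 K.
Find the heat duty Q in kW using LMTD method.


LMTD = 44.6222 K
Q = 402.9080 * 38.5120 * 44.6222 = 692393.4327 W = 692.3934 kW

692.3934 kW


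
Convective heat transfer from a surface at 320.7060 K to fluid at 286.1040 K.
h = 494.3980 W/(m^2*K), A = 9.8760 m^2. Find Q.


dT = 34.6020 K
Q = 494.3980 * 9.8760 * 34.6020 = 168950.3082 W

168950.3082 W


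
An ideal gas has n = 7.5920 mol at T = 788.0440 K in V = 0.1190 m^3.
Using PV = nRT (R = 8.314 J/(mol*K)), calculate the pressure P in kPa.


P = nRT/V = 7.5920 * 8.314 * 788.0440 / 0.1190
= 49741.2490 / 0.1190 = 417993.6892 Pa = 417.9937 kPa

417.9937 kPa


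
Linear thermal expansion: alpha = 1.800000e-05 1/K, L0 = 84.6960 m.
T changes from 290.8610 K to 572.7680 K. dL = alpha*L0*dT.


dT = 281.9070 K
dL = 1.800000e-05 * 84.6960 * 281.9070 = 0.429775 m
L_final = 85.125775 m

dL = 0.429775 m


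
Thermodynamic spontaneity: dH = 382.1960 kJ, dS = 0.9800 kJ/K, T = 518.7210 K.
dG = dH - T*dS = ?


T*dS = 518.7210 * 0.9800 = 508.3466 kJ
dG = 382.1960 - 508.3466 = -126.1506 kJ (spontaneous)

dG = -126.1506 kJ, spontaneous


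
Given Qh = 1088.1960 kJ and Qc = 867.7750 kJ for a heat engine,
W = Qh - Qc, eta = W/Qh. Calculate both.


W = 1088.1960 - 867.7750 = 220.4210 kJ
eta = 220.4210 / 1088.1960 = 0.2026 = 20.2556%

W = 220.4210 kJ, eta = 20.2556%


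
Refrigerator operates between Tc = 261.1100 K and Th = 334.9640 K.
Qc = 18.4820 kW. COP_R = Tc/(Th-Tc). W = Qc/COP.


COP = 261.1100 / 73.8540 = 3.5355
W = 18.4820 / 3.5355 = 5.2276 kW

COP = 3.5355, W = 5.2276 kW


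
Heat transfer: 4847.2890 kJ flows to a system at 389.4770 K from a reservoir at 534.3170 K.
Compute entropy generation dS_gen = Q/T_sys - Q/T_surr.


dS_sys = 4847.2890/389.4770 = 12.4456 kJ/K
dS_surr = -4847.2890/534.3170 = -9.0719 kJ/K
dS_gen = 12.4456 - 9.0719 = 3.3737 kJ/K (irreversible)

dS_gen = 3.3737 kJ/K, irreversible


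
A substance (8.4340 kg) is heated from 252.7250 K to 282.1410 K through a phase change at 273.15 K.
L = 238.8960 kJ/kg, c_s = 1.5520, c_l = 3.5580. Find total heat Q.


Q1 (sensible, solid) = 8.4340 * 1.5520 * 20.4250 = 267.3544 kJ
Q2 (latent) = 8.4340 * 238.8960 = 2014.8489 kJ
Q3 (sensible, liquid) = 8.4340 * 3.5580 * 8.9910 = 269.8035 kJ
Q_total = 2552.0068 kJ

2552.0068 kJ


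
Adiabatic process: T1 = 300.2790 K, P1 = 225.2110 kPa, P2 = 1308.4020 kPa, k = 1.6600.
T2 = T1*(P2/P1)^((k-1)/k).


(k-1)/k = 0.3976
(P2/P1)^exp = 2.0129
T2 = 300.2790 * 2.0129 = 604.4276 K

604.4276 K


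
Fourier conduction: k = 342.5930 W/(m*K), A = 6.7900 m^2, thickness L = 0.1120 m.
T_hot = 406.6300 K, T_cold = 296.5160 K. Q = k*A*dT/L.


dT = 110.1140 K
Q = 342.5930 * 6.7900 * 110.1140 / 0.1120 = 2287034.8146 W

2287034.8146 W


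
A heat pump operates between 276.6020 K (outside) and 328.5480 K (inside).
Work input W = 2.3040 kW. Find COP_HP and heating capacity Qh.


COP = 328.5480 / 51.9460 = 6.3248
Qh = 6.3248 * 2.3040 = 14.5723 kW

COP = 6.3248, Qh = 14.5723 kW


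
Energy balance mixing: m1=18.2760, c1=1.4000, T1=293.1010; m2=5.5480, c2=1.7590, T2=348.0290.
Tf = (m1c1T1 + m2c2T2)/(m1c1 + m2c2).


num = 10895.7908
den = 35.3453
Tf = 308.2668 K

308.2668 K


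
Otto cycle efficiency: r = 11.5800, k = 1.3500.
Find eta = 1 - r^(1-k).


r^(k-1) = 2.3567
eta = 1 - 1/2.3567 = 0.5757 = 57.5672%

57.5672%


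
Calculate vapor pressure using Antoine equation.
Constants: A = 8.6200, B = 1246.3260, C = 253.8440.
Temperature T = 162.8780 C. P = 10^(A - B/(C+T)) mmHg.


C+T = 416.7220
B/(C+T) = 2.9908
log10(P) = 8.6200 - 2.9908 = 5.6292
P = 10^5.6292 = 425808.9409 mmHg

425808.9409 mmHg


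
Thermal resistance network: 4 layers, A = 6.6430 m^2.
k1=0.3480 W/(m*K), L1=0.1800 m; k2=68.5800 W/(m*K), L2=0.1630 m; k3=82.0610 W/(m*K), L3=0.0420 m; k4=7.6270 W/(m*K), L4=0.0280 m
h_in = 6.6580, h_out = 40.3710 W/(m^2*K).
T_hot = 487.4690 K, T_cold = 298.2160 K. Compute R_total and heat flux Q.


R_conv_in = 1/(6.6580*6.6430) = 0.0226
R_1 = 0.1800/(0.3480*6.6430) = 0.0779
R_2 = 0.1630/(68.5800*6.6430) = 0.0004
R_3 = 0.0420/(82.0610*6.6430) = 7.7046e-05
R_4 = 0.0280/(7.6270*6.6430) = 0.0006
R_conv_out = 1/(40.3710*6.6430) = 0.0037
R_total = 0.1052 K/W
Q = 189.2530 / 0.1052 = 1799.1810 W

R_total = 0.1052 K/W, Q = 1799.1810 W


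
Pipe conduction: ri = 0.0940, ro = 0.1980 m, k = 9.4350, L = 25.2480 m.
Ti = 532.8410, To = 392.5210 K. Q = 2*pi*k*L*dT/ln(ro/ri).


dT = 140.3200 K
ln(ro/ri) = 0.7450
Q = 2*pi*9.4350*25.2480*140.3200 / 0.7450 = 281921.5248 W

281921.5248 W


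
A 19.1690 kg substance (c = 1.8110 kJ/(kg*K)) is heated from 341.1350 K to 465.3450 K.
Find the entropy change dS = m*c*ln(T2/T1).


T2/T1 = 1.3641
ln(T2/T1) = 0.3105
dS = 19.1690 * 1.8110 * 0.3105 = 10.7791 kJ/K

10.7791 kJ/K


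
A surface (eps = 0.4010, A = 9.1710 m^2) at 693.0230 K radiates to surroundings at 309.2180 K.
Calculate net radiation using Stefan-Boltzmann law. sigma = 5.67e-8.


T^4 = 2.3067e+11
Tsurr^4 = 9.1424e+09
Q = 0.4010 * 5.67e-8 * 9.1710 * 2.2153e+11 = 46192.5003 W

46192.5003 W


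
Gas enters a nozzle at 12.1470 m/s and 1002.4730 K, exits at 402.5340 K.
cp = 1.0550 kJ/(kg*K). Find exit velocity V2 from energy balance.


dT = 599.9390 K
2*cp*1000*dT = 1265871.2900
V1^2 = 147.5496
V2 = sqrt(1266018.8396) = 1125.1750 m/s

1125.1750 m/s


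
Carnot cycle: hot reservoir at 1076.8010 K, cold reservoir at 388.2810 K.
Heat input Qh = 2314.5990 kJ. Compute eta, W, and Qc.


eta = 1 - 388.2810/1076.8010 = 0.6394
W = 0.6394 * 2314.5990 = 1479.9835 kJ
Qc = 2314.5990 - 1479.9835 = 834.6155 kJ

eta = 63.9412%, W = 1479.9835 kJ, Qc = 834.6155 kJ


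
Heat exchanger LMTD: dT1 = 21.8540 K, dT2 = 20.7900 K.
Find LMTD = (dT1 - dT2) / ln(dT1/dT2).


dT1/dT2 = 1.0512
ln(dT1/dT2) = 0.0499
LMTD = 1.0640 / 0.0499 = 21.3176 K

21.3176 K


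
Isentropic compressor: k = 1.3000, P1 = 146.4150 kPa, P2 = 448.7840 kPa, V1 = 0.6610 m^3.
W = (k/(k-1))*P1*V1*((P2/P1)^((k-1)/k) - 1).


(k-1)/k = 0.2308
(P2/P1)^exp = 1.2950
W = 4.3333 * 146.4150 * 0.6610 * (1.2950 - 1) = 123.7029 kJ

123.7029 kJ


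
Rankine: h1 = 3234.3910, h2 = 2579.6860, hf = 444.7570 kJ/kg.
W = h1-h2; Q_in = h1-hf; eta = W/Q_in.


W = 654.7050 kJ/kg
Q_in = 2789.6340 kJ/kg
eta = 0.2347 = 23.4692%

eta = 23.4692%


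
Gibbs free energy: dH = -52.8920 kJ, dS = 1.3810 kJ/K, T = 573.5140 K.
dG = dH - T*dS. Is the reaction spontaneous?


T*dS = 573.5140 * 1.3810 = 792.0228 kJ
dG = -52.8920 - 792.0228 = -844.9148 kJ (spontaneous)

dG = -844.9148 kJ, spontaneous


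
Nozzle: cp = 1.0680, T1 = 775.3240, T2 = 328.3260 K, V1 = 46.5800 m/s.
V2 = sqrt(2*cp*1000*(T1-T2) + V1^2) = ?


dT = 446.9980 K
2*cp*1000*dT = 954787.7280
V1^2 = 2169.6964
V2 = sqrt(956957.4244) = 978.2420 m/s

978.2420 m/s


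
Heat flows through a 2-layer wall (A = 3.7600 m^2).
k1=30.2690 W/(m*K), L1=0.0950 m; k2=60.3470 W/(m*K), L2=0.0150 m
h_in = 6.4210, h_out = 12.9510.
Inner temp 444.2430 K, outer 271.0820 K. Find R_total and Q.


R_conv_in = 1/(6.4210*3.7600) = 0.0414
R_1 = 0.0950/(30.2690*3.7600) = 0.0008
R_2 = 0.0150/(60.3470*3.7600) = 6.6107e-05
R_conv_out = 1/(12.9510*3.7600) = 0.0205
R_total = 0.0629 K/W
Q = 173.1610 / 0.0629 = 2754.8653 W

R_total = 0.0629 K/W, Q = 2754.8653 W


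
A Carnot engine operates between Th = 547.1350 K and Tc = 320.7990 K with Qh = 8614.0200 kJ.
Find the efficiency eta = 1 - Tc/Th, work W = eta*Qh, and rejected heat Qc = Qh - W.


eta = 1 - 320.7990/547.1350 = 0.4137
W = 0.4137 * 8614.0200 = 3563.4036 kJ
Qc = 8614.0200 - 3563.4036 = 5050.6164 kJ

eta = 41.3675%, W = 3563.4036 kJ, Qc = 5050.6164 kJ


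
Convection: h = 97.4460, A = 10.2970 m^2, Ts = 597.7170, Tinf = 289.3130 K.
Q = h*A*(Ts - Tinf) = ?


dT = 308.4040 K
Q = 97.4460 * 10.2970 * 308.4040 = 309453.0245 W

309453.0245 W


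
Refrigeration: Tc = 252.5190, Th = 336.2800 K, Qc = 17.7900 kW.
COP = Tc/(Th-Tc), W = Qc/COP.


COP = 252.5190 / 83.7610 = 3.0148
W = 17.7900 / 3.0148 = 5.9010 kW

COP = 3.0148, W = 5.9010 kW


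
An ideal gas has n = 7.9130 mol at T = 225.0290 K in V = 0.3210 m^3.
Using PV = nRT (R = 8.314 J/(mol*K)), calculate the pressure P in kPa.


P = nRT/V = 7.9130 * 8.314 * 225.0290 / 0.3210
= 14804.3613 / 0.3210 = 46119.5057 Pa = 46.1195 kPa

46.1195 kPa


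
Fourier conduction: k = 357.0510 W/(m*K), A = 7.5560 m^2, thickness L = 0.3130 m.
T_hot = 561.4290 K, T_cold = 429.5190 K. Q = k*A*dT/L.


dT = 131.9100 K
Q = 357.0510 * 7.5560 * 131.9100 / 0.3130 = 1136987.2269 W

1136987.2269 W


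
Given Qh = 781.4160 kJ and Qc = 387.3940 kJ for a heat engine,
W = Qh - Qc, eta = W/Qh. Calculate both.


W = 781.4160 - 387.3940 = 394.0220 kJ
eta = 394.0220 / 781.4160 = 0.5042 = 50.4241%

W = 394.0220 kJ, eta = 50.4241%


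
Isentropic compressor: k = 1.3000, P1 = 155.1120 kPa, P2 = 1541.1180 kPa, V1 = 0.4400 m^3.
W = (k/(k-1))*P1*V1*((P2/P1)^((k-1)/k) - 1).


(k-1)/k = 0.2308
(P2/P1)^exp = 1.6987
W = 4.3333 * 155.1120 * 0.4400 * (1.6987 - 1) = 206.6432 kJ

206.6432 kJ


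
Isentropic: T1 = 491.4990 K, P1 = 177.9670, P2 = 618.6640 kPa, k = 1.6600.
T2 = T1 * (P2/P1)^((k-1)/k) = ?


(k-1)/k = 0.3976
(P2/P1)^exp = 1.6411
T2 = 491.4990 * 1.6411 = 806.6124 K

806.6124 K


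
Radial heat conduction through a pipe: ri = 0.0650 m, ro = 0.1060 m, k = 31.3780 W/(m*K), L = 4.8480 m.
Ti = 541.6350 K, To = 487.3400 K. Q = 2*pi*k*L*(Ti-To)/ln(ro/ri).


dT = 54.2950 K
ln(ro/ri) = 0.4891
Q = 2*pi*31.3780*4.8480*54.2950 / 0.4891 = 106114.0016 W

106114.0016 W
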